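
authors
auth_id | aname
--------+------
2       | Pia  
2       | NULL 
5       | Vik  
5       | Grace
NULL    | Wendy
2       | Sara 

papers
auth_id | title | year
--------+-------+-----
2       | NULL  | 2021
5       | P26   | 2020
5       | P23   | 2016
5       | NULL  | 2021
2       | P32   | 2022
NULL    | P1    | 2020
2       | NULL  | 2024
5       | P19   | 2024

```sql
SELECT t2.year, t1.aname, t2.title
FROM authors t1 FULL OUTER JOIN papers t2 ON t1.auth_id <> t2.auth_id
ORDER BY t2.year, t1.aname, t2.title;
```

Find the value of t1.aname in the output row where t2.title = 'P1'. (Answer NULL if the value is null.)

NULL

FULL OUTER JOIN keeps every row from both sides; unmatched rows get NULL for the other side's columns.
Matching on t1.auth_id <> t2.auth_id. A NULL in a compared column never satisfies the condition.
- t1 (auth_id=2) pairs with 4 row(s) of t2.
- t1 (auth_id=2) pairs with 4 row(s) of t2.
- t1 (auth_id=5) pairs with 3 row(s) of t2.
- t1 (auth_id=5) pairs with 3 row(s) of t2.
- t1 (auth_id=NULL) has no partner → padded with NULL.
- t1 (auth_id=2) pairs with 4 row(s) of t2.
- 1 row(s) from t2 found no t1 partner → padded with NULL.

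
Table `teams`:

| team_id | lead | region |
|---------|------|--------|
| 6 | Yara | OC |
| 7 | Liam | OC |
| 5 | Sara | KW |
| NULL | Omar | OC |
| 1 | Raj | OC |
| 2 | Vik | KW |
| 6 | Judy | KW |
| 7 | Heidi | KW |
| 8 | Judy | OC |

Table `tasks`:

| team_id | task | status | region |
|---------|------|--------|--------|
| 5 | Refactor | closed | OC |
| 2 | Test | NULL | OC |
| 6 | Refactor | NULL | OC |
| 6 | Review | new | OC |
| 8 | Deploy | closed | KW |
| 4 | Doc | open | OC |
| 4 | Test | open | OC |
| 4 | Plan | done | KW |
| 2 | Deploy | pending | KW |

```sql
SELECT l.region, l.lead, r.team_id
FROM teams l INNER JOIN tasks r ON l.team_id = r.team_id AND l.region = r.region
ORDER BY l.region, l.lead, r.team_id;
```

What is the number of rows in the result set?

3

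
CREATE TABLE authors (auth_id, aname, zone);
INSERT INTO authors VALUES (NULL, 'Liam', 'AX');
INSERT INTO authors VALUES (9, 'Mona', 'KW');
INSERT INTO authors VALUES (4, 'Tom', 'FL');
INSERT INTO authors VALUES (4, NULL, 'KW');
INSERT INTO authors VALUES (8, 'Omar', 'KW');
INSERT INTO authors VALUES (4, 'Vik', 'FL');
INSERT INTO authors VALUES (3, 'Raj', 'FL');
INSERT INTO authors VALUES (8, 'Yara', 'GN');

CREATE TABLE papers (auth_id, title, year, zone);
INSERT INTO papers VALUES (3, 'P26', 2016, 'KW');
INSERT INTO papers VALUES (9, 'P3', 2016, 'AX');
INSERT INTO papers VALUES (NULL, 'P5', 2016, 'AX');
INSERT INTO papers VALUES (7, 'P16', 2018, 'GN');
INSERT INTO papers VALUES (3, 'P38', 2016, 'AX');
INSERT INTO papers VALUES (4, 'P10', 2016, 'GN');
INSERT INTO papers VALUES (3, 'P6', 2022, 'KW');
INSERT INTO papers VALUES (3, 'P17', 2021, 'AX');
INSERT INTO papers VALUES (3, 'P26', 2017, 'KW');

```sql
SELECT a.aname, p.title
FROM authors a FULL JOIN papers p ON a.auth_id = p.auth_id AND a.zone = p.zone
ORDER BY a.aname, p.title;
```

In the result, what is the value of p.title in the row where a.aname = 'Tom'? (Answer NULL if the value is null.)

NULL

FULL OUTER JOIN keeps every row from both sides; unmatched rows get NULL for the other side's columns.
Matching on a.auth_id = p.auth_id AND a.zone = p.zone. A NULL in a compared column never satisfies the condition.
- auth_id=NULL, zone=AX: no p row matches, row kept with p columns NULL.
- auth_id=9, zone=KW: no p row matches, row kept with p columns NULL.
- auth_id=4, zone=FL: no p row matches, row kept with p columns NULL.
- auth_id=4, zone=KW: no p row matches, row kept with p columns NULL.
- auth_id=8, zone=KW: no p row matches, row kept with p columns NULL.
- auth_id=4, zone=FL: no p row matches, row kept with p columns NULL.
- auth_id=3, zone=FL: no p row matches, row kept with p columns NULL.
- auth_id=8, zone=GN: no p row matches, row kept with p columns NULL.
- 9 p row(s) had no a match → kept, a columns NULL.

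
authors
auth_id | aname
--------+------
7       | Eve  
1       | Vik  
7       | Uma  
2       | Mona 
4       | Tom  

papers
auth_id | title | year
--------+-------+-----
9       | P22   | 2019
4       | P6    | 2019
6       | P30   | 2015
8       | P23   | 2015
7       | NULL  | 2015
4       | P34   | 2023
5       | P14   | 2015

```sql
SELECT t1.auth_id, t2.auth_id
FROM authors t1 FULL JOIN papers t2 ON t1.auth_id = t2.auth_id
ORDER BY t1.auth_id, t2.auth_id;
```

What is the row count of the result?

FULL OUTER JOIN keeps every row from both sides; unmatched rows get NULL for the other side's columns.
Matching on t1.auth_id = t2.auth_id.
- t1 row (auth_id=7): matches 1 t2 row(s) → 1 output row(s).
- t1 row (auth_id=1): no match → kept, t2 columns NULL.
- t1 row (auth_id=7): matches 1 t2 row(s) → 1 output row(s).
- t1 row (auth_id=2): no match → kept, t2 columns NULL.
- t1 row (auth_id=4): matches 2 t2 row(s) → 2 output row(s).
- 4 row(s) from t2 found no t1 partner → padded with NULL.
Total: 4 matched + 6 padded = 10 rows.

10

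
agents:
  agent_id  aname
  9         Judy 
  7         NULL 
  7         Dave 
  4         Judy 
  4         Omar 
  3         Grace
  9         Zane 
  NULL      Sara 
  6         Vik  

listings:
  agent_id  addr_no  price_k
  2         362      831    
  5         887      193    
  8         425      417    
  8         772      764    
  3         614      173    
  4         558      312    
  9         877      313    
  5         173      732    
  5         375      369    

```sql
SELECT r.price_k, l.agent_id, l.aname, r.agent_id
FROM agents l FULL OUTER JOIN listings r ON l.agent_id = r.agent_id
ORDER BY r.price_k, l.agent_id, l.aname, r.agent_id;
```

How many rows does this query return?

FULL OUTER JOIN keeps every row from both sides; unmatched rows get NULL for the other side's columns.
Matching on l.agent_id = r.agent_id. A NULL in a compared column never satisfies the condition.
Matched pairs: 5; unmatched l rows kept: 4; unmatched r rows kept: 6.
Total: 5 matched + 10 padded = 15 rows.

15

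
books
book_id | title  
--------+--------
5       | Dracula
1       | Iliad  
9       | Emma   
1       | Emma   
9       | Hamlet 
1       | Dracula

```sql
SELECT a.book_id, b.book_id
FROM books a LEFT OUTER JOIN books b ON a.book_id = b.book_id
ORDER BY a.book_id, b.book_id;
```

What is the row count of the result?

LEFT JOIN keeps every row from `books a`; unmatched rows get NULL for `books b`'s columns.
Matching on a.book_id = b.book_id.
Matched pairs: 14; unmatched a rows kept: 0.
Total: 14 rows.

14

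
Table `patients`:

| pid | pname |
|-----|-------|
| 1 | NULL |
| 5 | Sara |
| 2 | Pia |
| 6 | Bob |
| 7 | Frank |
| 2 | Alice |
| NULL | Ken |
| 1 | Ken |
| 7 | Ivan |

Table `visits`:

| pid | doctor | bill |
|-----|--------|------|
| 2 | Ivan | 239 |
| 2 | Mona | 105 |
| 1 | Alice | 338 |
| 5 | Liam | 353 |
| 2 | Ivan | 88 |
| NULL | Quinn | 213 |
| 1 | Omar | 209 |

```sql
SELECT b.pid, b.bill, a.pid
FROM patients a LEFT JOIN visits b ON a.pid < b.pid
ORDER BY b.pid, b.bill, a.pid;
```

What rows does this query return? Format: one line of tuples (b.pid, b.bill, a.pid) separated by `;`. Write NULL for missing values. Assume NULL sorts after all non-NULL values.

LEFT JOIN keeps every row from `patients`; unmatched rows get NULL for `visits`'s columns.
Matching on a.pid < b.pid. A NULL in a compared column never satisfies the condition.
- a[0] pid=1 → 4 match(es) in b → 4 row(s).
- a[1] pid=5 → no match; kept with NULLs on the b side.
- a[2] pid=2 → 1 match(es) in b → 1 row(s).
- a[3] pid=6 → no match; kept with NULLs on the b side.
- a[4] pid=7 → no match; kept with NULLs on the b side.
- a[5] pid=2 → 1 match(es) in b → 1 row(s).
- a[6] pid=NULL → no match; kept with NULLs on the b side.
- a[7] pid=1 → 4 match(es) in b → 4 row(s).
- a[8] pid=7 → no match; kept with NULLs on the b side.

(2, 88, 1); (2, 88, 1); (2, 105, 1); (2, 105, 1); (2, 239, 1); (2, 239, 1); (5, 353, 1); (5, 353, 1); (5, 353, 2); (5, 353, 2); (NULL, NULL, 5); (NULL, NULL, 6); (NULL, NULL, 7); (NULL, NULL, 7); (NULL, NULL, NULL)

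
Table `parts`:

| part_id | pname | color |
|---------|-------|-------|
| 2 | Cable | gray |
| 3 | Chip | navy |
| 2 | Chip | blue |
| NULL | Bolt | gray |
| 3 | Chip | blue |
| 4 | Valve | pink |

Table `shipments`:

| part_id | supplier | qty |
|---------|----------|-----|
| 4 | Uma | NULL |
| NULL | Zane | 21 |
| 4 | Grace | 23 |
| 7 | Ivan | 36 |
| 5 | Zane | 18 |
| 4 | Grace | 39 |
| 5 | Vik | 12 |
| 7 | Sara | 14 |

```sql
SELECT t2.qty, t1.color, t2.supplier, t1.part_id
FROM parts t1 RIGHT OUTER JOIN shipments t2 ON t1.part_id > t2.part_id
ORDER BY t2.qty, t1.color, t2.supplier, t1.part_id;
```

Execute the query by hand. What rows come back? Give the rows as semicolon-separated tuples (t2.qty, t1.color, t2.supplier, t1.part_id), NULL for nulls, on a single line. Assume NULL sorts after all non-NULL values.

(12, NULL, Vik, NULL); (14, NULL, Sara, NULL); (18, NULL, Zane, NULL); (21, NULL, Zane, NULL); (23, NULL, Grace, NULL); (36, NULL, Ivan, NULL); (39, NULL, Grace, NULL); (NULL, NULL, Uma, NULL)

RIGHT JOIN keeps every row from `shipments`; unmatched rows get NULL for `parts`'s columns.
Matching on t1.part_id > t2.part_id. A NULL in a compared column never satisfies the condition.
Matched pairs: 0; unmatched t2 rows kept: 8.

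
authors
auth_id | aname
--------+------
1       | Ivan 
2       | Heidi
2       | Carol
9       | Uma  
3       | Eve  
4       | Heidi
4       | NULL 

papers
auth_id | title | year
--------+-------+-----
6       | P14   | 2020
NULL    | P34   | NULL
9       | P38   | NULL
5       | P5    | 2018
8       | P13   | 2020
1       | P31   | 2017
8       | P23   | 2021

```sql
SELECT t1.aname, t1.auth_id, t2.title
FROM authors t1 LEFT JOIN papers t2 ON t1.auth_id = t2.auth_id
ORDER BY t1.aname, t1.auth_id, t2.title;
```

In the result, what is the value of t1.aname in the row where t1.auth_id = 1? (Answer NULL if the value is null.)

LEFT JOIN keeps every row from `authors`; unmatched rows get NULL for `papers`'s columns.
Matching on t1.auth_id = t2.auth_id. A NULL in a compared column never satisfies the condition.
Matched pairs: 2; unmatched t1 rows kept: 5.

Ivan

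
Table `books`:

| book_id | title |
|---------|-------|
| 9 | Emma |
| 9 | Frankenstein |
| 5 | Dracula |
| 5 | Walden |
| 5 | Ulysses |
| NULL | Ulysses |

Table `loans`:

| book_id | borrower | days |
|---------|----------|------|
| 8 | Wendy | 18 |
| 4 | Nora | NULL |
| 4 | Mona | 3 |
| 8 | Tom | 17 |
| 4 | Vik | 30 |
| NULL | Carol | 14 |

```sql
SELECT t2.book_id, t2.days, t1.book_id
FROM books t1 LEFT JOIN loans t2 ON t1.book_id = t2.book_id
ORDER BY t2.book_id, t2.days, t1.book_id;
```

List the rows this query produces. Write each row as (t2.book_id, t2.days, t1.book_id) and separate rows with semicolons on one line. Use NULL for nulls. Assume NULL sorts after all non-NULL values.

LEFT JOIN keeps every row from `books`; unmatched rows get NULL for `loans`'s columns.
Matching on t1.book_id = t2.book_id. A NULL in a compared column never satisfies the condition.
- t1 (book_id=9) has no partner → padded with NULL.
- t1 (book_id=9) has no partner → padded with NULL.
- t1 (book_id=5) has no partner → padded with NULL.
- t1 (book_id=5) has no partner → padded with NULL.
- t1 (book_id=5) has no partner → padded with NULL.
- t1 (book_id=NULL) has no partner → padded with NULL.
After projecting and ordering:
t2.book_id | t2.days | t1.book_id
NULL | NULL | 5
NULL | NULL | 5
NULL | NULL | 5
NULL | NULL | 9
NULL | NULL | 9
NULL | NULL | NULL

(NULL, NULL, 5); (NULL, NULL, 5); (NULL, NULL, 5); (NULL, NULL, 9); (NULL, NULL, 9); (NULL, NULL, NULL)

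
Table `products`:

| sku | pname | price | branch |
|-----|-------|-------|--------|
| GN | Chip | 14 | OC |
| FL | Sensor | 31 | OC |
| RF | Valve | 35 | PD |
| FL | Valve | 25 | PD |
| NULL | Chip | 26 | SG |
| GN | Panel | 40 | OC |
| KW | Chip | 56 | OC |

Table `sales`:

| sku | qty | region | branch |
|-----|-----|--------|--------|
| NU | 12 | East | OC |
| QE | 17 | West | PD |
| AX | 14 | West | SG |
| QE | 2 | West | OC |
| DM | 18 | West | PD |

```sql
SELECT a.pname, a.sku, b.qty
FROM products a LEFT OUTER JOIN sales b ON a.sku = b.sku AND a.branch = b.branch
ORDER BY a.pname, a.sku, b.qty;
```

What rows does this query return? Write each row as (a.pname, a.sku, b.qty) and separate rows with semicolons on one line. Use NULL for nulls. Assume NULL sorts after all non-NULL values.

LEFT JOIN keeps every row from `products`; unmatched rows get NULL for `sales`'s columns.
Matching on a.sku = b.sku AND a.branch = b.branch. A NULL in a compared column never satisfies the condition.
- a[0] sku=GN, branch=OC → no match; kept with NULLs on the b side.
- a[1] sku=FL, branch=OC → no match; kept with NULLs on the b side.
- a[2] sku=RF, branch=PD → no match; kept with NULLs on the b side.
- a[3] sku=FL, branch=PD → no match; kept with NULLs on the b side.
- a[4] sku=NULL, branch=SG → no match; kept with NULLs on the b side.
- a[5] sku=GN, branch=OC → no match; kept with NULLs on the b side.
- a[6] sku=KW, branch=OC → no match; kept with NULLs on the b side.
After projecting and ordering:
a.pname | a.sku | b.qty
Chip | GN | NULL
Chip | KW | NULL
Chip | NULL | NULL
Panel | GN | NULL
Sensor | FL | NULL
Valve | FL | NULL
Valve | RF | NULL

(Chip, GN, NULL); (Chip, KW, NULL); (Chip, NULL, NULL); (Panel, GN, NULL); (Sensor, FL, NULL); (Valve, FL, NULL); (Valve, RF, NULL)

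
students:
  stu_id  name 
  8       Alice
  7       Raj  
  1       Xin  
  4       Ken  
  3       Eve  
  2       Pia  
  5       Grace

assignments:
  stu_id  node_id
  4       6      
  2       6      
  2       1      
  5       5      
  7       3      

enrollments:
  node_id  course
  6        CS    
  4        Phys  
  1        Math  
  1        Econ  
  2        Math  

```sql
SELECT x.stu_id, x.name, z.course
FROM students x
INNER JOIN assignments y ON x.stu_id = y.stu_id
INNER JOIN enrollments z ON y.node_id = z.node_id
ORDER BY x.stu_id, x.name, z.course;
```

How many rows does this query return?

4

Evaluate left to right. First `students x INNER JOIN assignments y` on stu_id: 5 row(s).
Then INNER JOIN `enrollments z` on node_id: keep only rows whose y.node_id appears in z.
Result: 4 row(s).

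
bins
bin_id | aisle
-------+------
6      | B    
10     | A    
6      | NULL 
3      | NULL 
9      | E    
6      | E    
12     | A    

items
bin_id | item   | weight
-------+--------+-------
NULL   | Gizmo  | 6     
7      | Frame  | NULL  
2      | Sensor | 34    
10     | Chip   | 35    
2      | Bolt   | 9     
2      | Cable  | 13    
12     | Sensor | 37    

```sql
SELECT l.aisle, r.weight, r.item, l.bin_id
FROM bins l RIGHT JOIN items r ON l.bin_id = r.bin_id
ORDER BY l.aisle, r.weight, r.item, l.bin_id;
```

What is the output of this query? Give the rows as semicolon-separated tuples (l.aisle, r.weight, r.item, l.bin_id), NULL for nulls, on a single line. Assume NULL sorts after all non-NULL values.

RIGHT JOIN keeps every row from `items`; unmatched rows get NULL for `bins`'s columns.
Matching on l.bin_id = r.bin_id. A NULL in a compared column never satisfies the condition.
- l (bin_id=6) has no partner in r.
- l (bin_id=10) pairs with 1 row(s) of r.
- l (bin_id=6) has no partner in r.
- l (bin_id=3) has no partner in r.
- l (bin_id=9) has no partner in r.
- l (bin_id=6) has no partner in r.
- l (bin_id=12) pairs with 1 row(s) of r.
- 5 r row(s) had no l match → kept, l columns NULL.
After projecting and ordering:
l.aisle | r.weight | r.item | l.bin_id
A | 35 | Chip | 10
A | 37 | Sensor | 12
NULL | 6 | Gizmo | NULL
NULL | 9 | Bolt | NULL
NULL | 13 | Cable | NULL
NULL | 34 | Sensor | NULL
NULL | NULL | Frame | NULL

(A, 35, Chip, 10); (A, 37, Sensor, 12); (NULL, 6, Gizmo, NULL); (NULL, 9, Bolt, NULL); (NULL, 13, Cable, NULL); (NULL, 34, Sensor, NULL); (NULL, NULL, Frame, NULL)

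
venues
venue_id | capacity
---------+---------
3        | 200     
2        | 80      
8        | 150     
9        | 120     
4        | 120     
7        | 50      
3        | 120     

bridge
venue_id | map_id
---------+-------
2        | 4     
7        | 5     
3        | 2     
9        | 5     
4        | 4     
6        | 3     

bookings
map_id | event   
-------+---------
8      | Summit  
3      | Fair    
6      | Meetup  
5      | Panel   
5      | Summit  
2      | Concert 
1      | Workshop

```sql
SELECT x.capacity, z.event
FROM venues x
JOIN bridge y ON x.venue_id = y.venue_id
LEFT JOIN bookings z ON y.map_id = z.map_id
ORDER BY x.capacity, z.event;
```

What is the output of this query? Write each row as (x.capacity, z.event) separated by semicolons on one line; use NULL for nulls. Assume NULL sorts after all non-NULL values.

(50, Panel); (50, Summit); (80, NULL); (120, Concert); (120, Panel); (120, Summit); (120, NULL); (200, Concert)

Step 1 — x INNER JOIN y on venue_id → 6 row(s).
Then LEFT JOIN `bookings z` on map_id: each of those 6 rows is kept; rows whose y.map_id has no match in z get NULL for z's columns.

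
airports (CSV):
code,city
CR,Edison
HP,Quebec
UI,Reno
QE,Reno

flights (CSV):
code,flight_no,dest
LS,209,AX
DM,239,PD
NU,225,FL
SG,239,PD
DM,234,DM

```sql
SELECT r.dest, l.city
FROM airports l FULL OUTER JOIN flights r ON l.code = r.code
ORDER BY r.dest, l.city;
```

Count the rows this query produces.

FULL OUTER JOIN keeps every row from both sides; unmatched rows get NULL for the other side's columns.
Matching on l.code = r.code.
- code=CR: no r row matches, row kept with r columns NULL.
- code=HP: no r row matches, row kept with r columns NULL.
- code=UI: no r row matches, row kept with r columns NULL.
- code=QE: no r row matches, row kept with r columns NULL.
- 5 r row(s) had no l match → kept, l columns NULL.
Total: 0 matched + 9 padded = 9 rows.

9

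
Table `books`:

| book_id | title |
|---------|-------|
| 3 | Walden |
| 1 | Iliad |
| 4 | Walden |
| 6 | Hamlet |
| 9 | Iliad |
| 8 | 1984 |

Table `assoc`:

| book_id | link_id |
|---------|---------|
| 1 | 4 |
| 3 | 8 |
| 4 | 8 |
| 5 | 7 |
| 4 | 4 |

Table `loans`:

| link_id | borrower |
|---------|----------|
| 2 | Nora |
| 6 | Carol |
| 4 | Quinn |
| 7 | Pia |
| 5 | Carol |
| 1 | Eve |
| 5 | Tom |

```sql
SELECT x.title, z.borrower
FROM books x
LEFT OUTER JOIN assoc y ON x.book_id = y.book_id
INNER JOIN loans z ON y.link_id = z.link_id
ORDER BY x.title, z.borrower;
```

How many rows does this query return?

Evaluate left to right. First `books x LEFT JOIN assoc y` on book_id: 7 row(s).
Then INNER JOIN `loans z` on link_id: keep only rows whose y.link_id appears in z.
Result: 2 row(s).

2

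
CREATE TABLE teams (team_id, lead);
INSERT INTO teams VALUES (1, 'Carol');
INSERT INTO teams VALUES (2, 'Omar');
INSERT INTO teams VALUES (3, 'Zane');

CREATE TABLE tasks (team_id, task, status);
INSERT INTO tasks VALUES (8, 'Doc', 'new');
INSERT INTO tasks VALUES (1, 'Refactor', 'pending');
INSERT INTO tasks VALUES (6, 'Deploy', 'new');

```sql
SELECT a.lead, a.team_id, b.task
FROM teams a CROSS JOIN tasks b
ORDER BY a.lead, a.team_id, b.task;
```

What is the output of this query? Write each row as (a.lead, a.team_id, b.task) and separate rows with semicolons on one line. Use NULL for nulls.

(Carol, 1, Deploy); (Carol, 1, Doc); (Carol, 1, Refactor); (Omar, 2, Deploy); (Omar, 2, Doc); (Omar, 2, Refactor); (Zane, 3, Deploy); (Zane, 3, Doc); (Zane, 3, Refactor)

CROSS JOIN pairs every row of `teams` with every row of `tasks`: 3 × 3 = 9 rows.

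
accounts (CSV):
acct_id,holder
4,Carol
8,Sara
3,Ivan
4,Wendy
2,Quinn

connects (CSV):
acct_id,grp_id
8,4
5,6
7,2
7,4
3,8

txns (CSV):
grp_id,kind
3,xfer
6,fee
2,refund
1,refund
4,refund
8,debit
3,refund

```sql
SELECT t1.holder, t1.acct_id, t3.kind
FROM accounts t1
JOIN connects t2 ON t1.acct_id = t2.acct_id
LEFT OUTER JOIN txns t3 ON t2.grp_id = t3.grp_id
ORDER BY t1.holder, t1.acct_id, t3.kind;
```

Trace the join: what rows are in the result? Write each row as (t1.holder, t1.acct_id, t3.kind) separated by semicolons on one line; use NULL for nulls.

Joins associate left-to-right: accounts INNER JOIN connects on acct_id gives 2 intermediate row(s).
Then LEFT JOIN `txns t3` on grp_id: each of those 2 rows is kept; rows whose t2.grp_id has no match in t3 get NULL for t3's columns.

(Ivan, 3, debit); (Sara, 8, refund)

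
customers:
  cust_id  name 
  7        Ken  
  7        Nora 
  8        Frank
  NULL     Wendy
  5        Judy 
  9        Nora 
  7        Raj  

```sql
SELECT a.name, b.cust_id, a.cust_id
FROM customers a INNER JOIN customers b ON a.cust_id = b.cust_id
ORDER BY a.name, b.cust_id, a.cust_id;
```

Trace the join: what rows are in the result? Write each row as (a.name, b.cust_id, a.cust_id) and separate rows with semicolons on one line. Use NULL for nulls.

(Frank, 8, 8); (Judy, 5, 5); (Ken, 7, 7); (Ken, 7, 7); (Ken, 7, 7); (Nora, 7, 7); (Nora, 7, 7); (Nora, 7, 7); (Nora, 9, 9); (Raj, 7, 7); (Raj, 7, 7); (Raj, 7, 7)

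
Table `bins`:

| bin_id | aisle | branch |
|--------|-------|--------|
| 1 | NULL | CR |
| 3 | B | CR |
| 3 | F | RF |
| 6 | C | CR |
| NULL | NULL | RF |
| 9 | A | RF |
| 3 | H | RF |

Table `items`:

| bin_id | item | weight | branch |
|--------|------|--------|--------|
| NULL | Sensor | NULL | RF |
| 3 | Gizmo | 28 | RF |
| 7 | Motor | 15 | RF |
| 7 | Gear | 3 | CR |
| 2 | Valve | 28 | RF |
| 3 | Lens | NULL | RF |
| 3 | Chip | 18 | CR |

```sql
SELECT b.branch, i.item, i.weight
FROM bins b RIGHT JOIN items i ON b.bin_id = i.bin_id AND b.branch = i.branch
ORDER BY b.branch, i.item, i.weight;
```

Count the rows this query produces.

9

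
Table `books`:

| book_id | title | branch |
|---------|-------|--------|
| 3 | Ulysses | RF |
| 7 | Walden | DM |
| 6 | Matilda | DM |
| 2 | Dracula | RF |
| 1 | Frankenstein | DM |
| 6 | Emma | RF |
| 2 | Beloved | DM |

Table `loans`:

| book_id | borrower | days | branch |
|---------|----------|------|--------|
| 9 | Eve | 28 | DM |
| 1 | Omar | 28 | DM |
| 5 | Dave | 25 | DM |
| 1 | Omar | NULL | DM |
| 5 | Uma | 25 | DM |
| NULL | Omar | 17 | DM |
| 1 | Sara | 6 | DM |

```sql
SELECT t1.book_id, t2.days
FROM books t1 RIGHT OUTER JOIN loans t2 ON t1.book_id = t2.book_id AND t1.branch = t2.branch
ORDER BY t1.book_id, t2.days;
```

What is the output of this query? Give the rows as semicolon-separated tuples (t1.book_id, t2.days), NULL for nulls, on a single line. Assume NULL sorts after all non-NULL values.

RIGHT JOIN keeps every row from `loans`; unmatched rows get NULL for `books`'s columns.
Matching on t1.book_id = t2.book_id AND t1.branch = t2.branch. A NULL in a compared column never satisfies the condition.
- t1 row (book_id=3, branch=RF): no match.
- t1 row (book_id=7, branch=DM): no match.
- t1 row (book_id=6, branch=DM): no match.
- t1 row (book_id=2, branch=RF): no match.
- t1 row (book_id=1, branch=DM): matches 3 t2 row(s) → 3 output row(s).
- t1 row (book_id=6, branch=RF): no match.
- t1 row (book_id=2, branch=DM): no match.
- 4 t2 row(s) had no t1 match → kept, t1 columns NULL.
After projecting and ordering:
t1.book_id | t2.days
1 | 6
1 | 28
1 | NULL
NULL | 17
NULL | 25
NULL | 25
NULL | 28

(1, 6); (1, 28); (1, NULL); (NULL, 17); (NULL, 25); (NULL, 25); (NULL, 28)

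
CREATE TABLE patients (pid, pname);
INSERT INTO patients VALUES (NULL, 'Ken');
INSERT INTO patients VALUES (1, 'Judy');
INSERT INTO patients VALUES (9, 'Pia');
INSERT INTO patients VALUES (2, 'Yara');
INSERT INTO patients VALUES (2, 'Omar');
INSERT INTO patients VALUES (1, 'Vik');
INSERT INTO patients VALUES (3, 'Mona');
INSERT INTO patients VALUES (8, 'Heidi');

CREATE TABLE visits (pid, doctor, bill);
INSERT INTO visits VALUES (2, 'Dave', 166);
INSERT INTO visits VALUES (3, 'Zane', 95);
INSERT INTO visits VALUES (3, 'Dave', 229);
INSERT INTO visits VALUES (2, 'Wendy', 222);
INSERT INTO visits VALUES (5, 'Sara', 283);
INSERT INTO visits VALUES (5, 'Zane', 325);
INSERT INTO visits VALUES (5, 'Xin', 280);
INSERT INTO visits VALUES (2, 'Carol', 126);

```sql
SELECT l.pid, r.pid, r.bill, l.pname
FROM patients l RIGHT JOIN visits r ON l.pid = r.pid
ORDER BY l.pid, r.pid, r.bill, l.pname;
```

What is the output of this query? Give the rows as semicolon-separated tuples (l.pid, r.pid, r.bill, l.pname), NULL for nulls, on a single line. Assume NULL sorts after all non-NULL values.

RIGHT JOIN keeps every row from `visits`; unmatched rows get NULL for `patients`'s columns.
Matching on l.pid = r.pid. A NULL in a compared column never satisfies the condition.
Matched pairs: 8; unmatched r rows kept: 3.

(2, 2, 126, Omar); (2, 2, 126, Yara); (2, 2, 166, Omar); (2, 2, 166, Yara); (2, 2, 222, Omar); (2, 2, 222, Yara); (3, 3, 95, Mona); (3, 3, 229, Mona); (NULL, 5, 280, NULL); (NULL, 5, 283, NULL); (NULL, 5, 325, NULL)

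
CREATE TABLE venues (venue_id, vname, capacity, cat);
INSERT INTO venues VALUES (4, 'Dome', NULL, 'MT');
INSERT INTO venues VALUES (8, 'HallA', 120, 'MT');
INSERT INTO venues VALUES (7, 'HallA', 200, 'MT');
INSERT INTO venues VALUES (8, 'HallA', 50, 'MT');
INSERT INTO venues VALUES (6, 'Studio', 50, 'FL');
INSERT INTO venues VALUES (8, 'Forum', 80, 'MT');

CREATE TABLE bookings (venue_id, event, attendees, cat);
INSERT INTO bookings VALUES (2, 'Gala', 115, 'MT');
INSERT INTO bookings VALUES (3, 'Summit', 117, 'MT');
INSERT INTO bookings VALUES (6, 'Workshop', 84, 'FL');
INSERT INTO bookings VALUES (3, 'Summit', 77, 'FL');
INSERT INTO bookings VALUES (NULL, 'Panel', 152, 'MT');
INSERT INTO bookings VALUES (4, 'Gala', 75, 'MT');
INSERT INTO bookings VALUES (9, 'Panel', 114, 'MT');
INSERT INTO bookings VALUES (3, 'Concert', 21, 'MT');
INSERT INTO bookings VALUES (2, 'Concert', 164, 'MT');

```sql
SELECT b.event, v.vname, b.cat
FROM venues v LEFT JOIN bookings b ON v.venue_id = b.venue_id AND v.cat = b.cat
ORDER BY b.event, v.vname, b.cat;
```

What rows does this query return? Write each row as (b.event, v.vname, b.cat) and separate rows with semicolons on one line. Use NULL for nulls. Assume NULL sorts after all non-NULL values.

LEFT JOIN keeps every row from `venues`; unmatched rows get NULL for `bookings`'s columns.
Matching on v.venue_id = b.venue_id AND v.cat = b.cat. A NULL in a compared column never satisfies the condition.
- v row (venue_id=4, cat=MT): matches 1 b row(s) → 1 output row(s).
- v row (venue_id=8, cat=MT): no match → kept, b columns NULL.
- v row (venue_id=7, cat=MT): no match → kept, b columns NULL.
- v row (venue_id=8, cat=MT): no match → kept, b columns NULL.
- v row (venue_id=6, cat=FL): matches 1 b row(s) → 1 output row(s).
- v row (venue_id=8, cat=MT): no match → kept, b columns NULL.
After projecting and ordering:
b.event | v.vname | b.cat
Gala | Dome | MT
Workshop | Studio | FL
NULL | Forum | NULL
NULL | HallA | NULL
NULL | HallA | NULL
NULL | HallA | NULL

(Gala, Dome, MT); (Workshop, Studio, FL); (NULL, Forum, NULL); (NULL, HallA, NULL); (NULL, HallA, NULL); (NULL, HallA, NULL)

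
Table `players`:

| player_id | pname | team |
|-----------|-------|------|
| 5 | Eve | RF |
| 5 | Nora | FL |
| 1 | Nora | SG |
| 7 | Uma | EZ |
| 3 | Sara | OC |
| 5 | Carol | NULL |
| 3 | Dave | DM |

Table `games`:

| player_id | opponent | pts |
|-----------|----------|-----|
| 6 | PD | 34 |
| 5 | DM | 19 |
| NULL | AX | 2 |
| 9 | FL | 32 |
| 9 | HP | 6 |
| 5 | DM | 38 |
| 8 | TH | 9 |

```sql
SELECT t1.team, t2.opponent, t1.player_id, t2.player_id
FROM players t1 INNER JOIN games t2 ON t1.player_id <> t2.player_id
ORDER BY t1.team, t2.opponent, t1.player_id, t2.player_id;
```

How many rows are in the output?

36

INNER JOIN keeps only pairs where the ON condition holds.
Matching on t1.player_id <> t2.player_id. A NULL in a compared column never satisfies the condition.
- player_id=5: 4 matching t2 row(s), so 4 row(s) emitted.
- player_id=5: 4 matching t2 row(s), so 4 row(s) emitted.
- player_id=1: 6 matching t2 row(s), so 6 row(s) emitted.
- player_id=7: 6 matching t2 row(s), so 6 row(s) emitted.
- player_id=3: 6 matching t2 row(s), so 6 row(s) emitted.
- player_id=5: 4 matching t2 row(s), so 4 row(s) emitted.
- player_id=3: 6 matching t2 row(s), so 6 row(s) emitted.
Total: 36 rows.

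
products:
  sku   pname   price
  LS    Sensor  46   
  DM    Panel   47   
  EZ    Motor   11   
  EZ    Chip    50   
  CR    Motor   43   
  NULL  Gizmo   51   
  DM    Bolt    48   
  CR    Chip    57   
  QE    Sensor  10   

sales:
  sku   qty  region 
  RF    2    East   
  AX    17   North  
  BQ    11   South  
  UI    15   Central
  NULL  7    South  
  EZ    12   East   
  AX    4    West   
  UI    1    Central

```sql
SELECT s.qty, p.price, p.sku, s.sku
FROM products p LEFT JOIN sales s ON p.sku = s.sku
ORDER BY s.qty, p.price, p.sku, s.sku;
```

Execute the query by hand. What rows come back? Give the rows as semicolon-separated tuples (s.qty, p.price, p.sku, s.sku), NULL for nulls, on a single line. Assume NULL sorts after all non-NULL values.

(12, 11, EZ, EZ); (12, 50, EZ, EZ); (NULL, 10, QE, NULL); (NULL, 43, CR, NULL); (NULL, 46, LS, NULL); (NULL, 47, DM, NULL); (NULL, 48, DM, NULL); (NULL, 51, NULL, NULL); (NULL, 57, CR, NULL)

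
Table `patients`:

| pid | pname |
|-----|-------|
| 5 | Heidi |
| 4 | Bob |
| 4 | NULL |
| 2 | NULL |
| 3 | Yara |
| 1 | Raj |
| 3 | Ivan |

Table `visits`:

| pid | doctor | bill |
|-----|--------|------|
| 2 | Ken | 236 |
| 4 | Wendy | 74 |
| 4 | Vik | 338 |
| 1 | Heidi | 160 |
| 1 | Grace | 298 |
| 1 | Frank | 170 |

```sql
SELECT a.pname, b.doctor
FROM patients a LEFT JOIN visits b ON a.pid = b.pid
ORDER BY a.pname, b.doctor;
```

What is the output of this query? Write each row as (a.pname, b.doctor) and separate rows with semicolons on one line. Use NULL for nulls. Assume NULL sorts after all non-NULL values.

(Bob, Vik); (Bob, Wendy); (Heidi, NULL); (Ivan, NULL); (Raj, Frank); (Raj, Grace); (Raj, Heidi); (Yara, NULL); (NULL, Ken); (NULL, Vik); (NULL, Wendy)

LEFT JOIN keeps every row from `patients`; unmatched rows get NULL for `visits`'s columns.
Matching on a.pid = b.pid.
- a (pid=5) has no partner → padded with NULL.
- a (pid=4) pairs with 2 row(s) of b.
- a (pid=4) pairs with 2 row(s) of b.
- a (pid=2) pairs with 1 row(s) of b.
- a (pid=3) has no partner → padded with NULL.
- a (pid=1) pairs with 3 row(s) of b.
- a (pid=3) has no partner → padded with NULL.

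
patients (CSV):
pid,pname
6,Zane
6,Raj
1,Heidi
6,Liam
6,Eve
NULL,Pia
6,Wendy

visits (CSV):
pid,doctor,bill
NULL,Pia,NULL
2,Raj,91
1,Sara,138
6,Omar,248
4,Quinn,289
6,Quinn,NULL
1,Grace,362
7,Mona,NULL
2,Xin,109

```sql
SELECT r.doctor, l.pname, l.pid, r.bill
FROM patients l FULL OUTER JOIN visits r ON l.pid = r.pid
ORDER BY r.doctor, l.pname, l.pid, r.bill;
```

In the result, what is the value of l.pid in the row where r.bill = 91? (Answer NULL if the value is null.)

FULL OUTER JOIN keeps every row from both sides; unmatched rows get NULL for the other side's columns.
Matching on l.pid = r.pid. A NULL in a compared column never satisfies the condition.
- l row (pid=6): matches 2 r row(s) → 2 output row(s).
- l row (pid=6): matches 2 r row(s) → 2 output row(s).
- l row (pid=1): matches 2 r row(s) → 2 output row(s).
- l row (pid=6): matches 2 r row(s) → 2 output row(s).
- l row (pid=6): matches 2 r row(s) → 2 output row(s).
- l row (pid=NULL): no match → kept, r columns NULL.
- l row (pid=6): matches 2 r row(s) → 2 output row(s).
- plus 5 unmatched r row(s), each kept with NULL l columns.

NULL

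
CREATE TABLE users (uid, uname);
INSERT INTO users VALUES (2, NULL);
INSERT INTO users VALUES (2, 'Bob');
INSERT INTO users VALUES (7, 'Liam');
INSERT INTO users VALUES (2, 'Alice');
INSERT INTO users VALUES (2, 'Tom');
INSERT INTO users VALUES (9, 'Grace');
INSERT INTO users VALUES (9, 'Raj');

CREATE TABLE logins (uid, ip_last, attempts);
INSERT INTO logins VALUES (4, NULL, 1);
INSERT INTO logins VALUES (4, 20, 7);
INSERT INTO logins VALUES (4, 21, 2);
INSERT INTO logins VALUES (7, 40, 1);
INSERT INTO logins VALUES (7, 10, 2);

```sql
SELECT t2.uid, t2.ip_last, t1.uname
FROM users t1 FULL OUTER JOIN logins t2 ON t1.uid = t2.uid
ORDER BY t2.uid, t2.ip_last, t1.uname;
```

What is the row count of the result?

11

FULL OUTER JOIN keeps every row from both sides; unmatched rows get NULL for the other side's columns.
Matching on t1.uid = t2.uid.
Matched pairs: 2; unmatched t1 rows kept: 6; unmatched t2 rows kept: 3.
Total: 2 matched + 9 padded = 11 rows.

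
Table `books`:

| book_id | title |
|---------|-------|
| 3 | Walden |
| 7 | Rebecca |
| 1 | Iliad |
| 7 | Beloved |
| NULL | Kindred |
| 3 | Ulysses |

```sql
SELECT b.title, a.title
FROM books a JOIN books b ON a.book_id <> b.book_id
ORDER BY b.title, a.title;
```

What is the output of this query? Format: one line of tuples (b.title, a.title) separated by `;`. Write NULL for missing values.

(Beloved, Iliad); (Beloved, Ulysses); (Beloved, Walden); (Iliad, Beloved); (Iliad, Rebecca); (Iliad, Ulysses); (Iliad, Walden); (Rebecca, Iliad); (Rebecca, Ulysses); (Rebecca, Walden); (Ulysses, Beloved); (Ulysses, Iliad); (Ulysses, Rebecca); (Walden, Beloved); (Walden, Iliad); (Walden, Rebecca)

INNER JOIN keeps only pairs where the ON condition holds.
Matching on a.book_id <> b.book_id. A NULL in a compared column never satisfies the condition.
- a (book_id=3) pairs with 3 row(s) of b.
- a (book_id=7) pairs with 3 row(s) of b.
- a (book_id=1) pairs with 4 row(s) of b.
- a (book_id=7) pairs with 3 row(s) of b.
- a (book_id=NULL) has no partner → excluded.
- a (book_id=3) pairs with 3 row(s) of b.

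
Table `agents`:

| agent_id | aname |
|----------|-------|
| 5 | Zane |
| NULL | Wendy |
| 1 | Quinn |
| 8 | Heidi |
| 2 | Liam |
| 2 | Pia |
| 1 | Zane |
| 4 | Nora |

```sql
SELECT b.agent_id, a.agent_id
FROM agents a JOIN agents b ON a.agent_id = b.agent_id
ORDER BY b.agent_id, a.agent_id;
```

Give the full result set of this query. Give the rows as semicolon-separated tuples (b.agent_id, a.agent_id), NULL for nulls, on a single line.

(1, 1); (1, 1); (1, 1); (1, 1); (2, 2); (2, 2); (2, 2); (2, 2); (4, 4); (5, 5); (8, 8)

INNER JOIN keeps only pairs where the ON condition holds.
Matching on a.agent_id = b.agent_id. A NULL in a compared column never satisfies the condition.
Matched pairs: 11.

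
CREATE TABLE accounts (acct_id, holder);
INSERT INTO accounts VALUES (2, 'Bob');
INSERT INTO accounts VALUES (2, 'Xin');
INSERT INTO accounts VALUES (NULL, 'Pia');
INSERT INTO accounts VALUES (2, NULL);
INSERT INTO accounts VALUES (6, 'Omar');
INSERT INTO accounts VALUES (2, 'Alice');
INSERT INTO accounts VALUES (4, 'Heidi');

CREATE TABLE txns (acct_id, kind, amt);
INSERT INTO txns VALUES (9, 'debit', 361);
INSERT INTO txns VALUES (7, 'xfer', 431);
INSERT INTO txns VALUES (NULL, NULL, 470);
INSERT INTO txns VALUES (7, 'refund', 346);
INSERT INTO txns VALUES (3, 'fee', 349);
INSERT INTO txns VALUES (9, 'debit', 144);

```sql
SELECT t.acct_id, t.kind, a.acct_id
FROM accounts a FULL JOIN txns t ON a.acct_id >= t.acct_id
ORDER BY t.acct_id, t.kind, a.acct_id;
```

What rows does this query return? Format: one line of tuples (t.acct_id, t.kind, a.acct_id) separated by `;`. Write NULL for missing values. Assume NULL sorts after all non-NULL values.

(3, fee, 4); (3, fee, 6); (7, refund, NULL); (7, xfer, NULL); (9, debit, NULL); (9, debit, NULL); (NULL, NULL, 2); (NULL, NULL, 2); (NULL, NULL, 2); (NULL, NULL, 2); (NULL, NULL, NULL); (NULL, NULL, NULL)

FULL OUTER JOIN keeps every row from both sides; unmatched rows get NULL for the other side's columns.
Matching on a.acct_id >= t.acct_id. A NULL in a compared column never satisfies the condition.
- a[0] acct_id=2 → no match; kept with NULLs on the t side.
- a[1] acct_id=2 → no match; kept with NULLs on the t side.
- a[2] acct_id=NULL → no match; kept with NULLs on the t side.
- a[3] acct_id=2 → no match; kept with NULLs on the t side.
- a[4] acct_id=6 → 1 match(es) in t → 1 row(s).
- a[5] acct_id=2 → no match; kept with NULLs on the t side.
- a[6] acct_id=4 → 1 match(es) in t → 1 row(s).
- 5 t row(s) had no a match → kept, a columns NULL.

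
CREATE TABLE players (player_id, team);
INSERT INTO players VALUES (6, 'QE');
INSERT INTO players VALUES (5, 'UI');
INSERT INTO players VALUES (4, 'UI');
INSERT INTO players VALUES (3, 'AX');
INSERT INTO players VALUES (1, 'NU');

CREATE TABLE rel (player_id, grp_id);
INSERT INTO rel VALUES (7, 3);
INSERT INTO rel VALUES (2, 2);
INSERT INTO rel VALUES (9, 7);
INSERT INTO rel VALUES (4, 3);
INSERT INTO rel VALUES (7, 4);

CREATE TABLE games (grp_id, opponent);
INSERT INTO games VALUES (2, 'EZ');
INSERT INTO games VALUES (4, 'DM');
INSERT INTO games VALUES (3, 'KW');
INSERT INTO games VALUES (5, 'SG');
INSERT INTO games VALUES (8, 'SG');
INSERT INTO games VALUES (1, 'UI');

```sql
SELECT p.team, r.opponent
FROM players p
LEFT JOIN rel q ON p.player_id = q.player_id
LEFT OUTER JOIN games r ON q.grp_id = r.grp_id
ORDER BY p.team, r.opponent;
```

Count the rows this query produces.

5

Evaluate left to right. First `players p LEFT JOIN rel q` on player_id: 5 row(s).
Then LEFT JOIN `games r` on grp_id: each of those 5 rows is kept; rows whose q.grp_id has no match in r get NULL for r's columns.
Result: 5 row(s).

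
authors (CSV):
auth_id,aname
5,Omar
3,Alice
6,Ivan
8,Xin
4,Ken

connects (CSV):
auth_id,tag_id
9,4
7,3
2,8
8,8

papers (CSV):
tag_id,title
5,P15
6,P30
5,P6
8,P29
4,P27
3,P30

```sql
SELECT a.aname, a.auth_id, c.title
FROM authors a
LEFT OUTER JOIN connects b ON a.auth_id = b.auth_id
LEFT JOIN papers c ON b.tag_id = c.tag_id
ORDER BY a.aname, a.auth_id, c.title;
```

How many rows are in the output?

Joins associate left-to-right: authors LEFT JOIN connects on auth_id gives 5 intermediate row(s).
Then LEFT JOIN `papers c` on tag_id: each of those 5 rows is kept; rows whose b.tag_id has no match in c get NULL for c's columns.
Result: 5 row(s).

5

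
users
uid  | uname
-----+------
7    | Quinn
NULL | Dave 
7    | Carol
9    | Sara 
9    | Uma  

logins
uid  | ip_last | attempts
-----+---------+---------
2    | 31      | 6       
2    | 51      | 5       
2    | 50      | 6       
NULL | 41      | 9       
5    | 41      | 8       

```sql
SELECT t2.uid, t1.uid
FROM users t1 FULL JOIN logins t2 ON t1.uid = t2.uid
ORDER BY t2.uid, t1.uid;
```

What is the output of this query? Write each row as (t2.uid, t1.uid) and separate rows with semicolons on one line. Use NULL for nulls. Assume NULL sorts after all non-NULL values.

(2, NULL); (2, NULL); (2, NULL); (5, NULL); (NULL, 7); (NULL, 7); (NULL, 9); (NULL, 9); (NULL, NULL); (NULL, NULL)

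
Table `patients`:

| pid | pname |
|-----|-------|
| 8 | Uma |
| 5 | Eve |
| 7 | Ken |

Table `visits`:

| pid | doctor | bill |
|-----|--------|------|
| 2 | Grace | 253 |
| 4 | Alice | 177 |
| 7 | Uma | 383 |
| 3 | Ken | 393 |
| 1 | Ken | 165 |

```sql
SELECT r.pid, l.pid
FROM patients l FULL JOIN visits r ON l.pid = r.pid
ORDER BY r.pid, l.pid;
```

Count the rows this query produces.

FULL OUTER JOIN keeps every row from both sides; unmatched rows get NULL for the other side's columns.
Matching on l.pid = r.pid.
- pid=8: no r row matches, row kept with r columns NULL.
- pid=5: no r row matches, row kept with r columns NULL.
- pid=7: 1 matching r row(s), so 1 row(s) emitted.
- plus 4 unmatched r row(s), each kept with NULL l columns.
Total: 1 matched + 6 padded = 7 rows.

7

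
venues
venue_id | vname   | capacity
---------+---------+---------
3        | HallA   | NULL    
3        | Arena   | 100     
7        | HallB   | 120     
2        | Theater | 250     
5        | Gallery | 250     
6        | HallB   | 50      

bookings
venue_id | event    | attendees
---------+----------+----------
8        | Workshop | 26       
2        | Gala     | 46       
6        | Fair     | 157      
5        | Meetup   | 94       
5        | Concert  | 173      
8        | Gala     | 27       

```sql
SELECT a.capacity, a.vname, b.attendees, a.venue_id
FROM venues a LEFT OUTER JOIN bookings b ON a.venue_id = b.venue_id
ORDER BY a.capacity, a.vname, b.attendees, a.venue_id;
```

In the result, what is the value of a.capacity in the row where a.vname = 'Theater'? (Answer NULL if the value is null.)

LEFT JOIN keeps every row from `venues`; unmatched rows get NULL for `bookings`'s columns.
Matching on a.venue_id = b.venue_id.
- a[0] venue_id=3 → no match; kept with NULLs on the b side.
- a[1] venue_id=3 → no match; kept with NULLs on the b side.
- a[2] venue_id=7 → no match; kept with NULLs on the b side.
- a[3] venue_id=2 → 1 match(es) in b → 1 row(s).
- a[4] venue_id=5 → 2 match(es) in b → 2 row(s).
- a[5] venue_id=6 → 1 match(es) in b → 1 row(s).

250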